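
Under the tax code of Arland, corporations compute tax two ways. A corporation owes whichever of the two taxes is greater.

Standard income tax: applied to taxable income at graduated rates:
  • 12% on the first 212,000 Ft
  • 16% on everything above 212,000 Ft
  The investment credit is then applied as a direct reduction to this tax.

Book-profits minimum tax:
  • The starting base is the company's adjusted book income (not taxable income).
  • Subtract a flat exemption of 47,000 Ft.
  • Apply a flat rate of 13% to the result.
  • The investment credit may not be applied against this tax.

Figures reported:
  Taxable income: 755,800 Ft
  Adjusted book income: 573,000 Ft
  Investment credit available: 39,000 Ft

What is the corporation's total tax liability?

73,448 Ft

Standard income tax:
  212,000 Ft × 12% = 25,440 Ft
  543,800 Ft × 16% = 87,008 Ft
  → 112,448 Ft
  Less investment credit 39,000 Ft → 73,448 Ft

Book-profits minimum tax:
  Base (adjusted book income): 573,000 Ft
  Less exemption 47,000 Ft → base 526,000 Ft
  526,000 Ft × 13% = 68,380 Ft

73,448 Ft > 68,380 Ft, so the standard income tax governs.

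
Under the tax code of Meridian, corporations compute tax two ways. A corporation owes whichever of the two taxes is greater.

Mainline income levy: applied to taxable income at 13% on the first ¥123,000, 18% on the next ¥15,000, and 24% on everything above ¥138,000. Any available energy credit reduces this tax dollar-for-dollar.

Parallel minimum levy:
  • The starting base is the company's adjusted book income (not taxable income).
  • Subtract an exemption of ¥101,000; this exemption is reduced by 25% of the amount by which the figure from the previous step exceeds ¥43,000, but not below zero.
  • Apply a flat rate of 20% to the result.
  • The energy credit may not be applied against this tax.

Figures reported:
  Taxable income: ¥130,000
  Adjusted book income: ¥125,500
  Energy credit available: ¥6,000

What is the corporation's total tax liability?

¥11,250

Mainline income levy:
  ¥123,000 × 13% = ¥15,990
  ¥7,000 × 18% = ¥1,260
  → ¥17,250
  Less energy credit ¥6,000 → ¥11,250

Parallel minimum levy:
  Base (adjusted book income): ¥125,500
  Exemption: ¥101,000 − 25% × (¥125,500 − ¥43,000) = ¥101,000 − ¥20,625 = ¥80,375
  Base: ¥125,500 − ¥80,375 = ¥45,125
  ¥45,125 × 20% = ¥9,025

¥11,250 > ¥9,025, so the mainline income levy governs.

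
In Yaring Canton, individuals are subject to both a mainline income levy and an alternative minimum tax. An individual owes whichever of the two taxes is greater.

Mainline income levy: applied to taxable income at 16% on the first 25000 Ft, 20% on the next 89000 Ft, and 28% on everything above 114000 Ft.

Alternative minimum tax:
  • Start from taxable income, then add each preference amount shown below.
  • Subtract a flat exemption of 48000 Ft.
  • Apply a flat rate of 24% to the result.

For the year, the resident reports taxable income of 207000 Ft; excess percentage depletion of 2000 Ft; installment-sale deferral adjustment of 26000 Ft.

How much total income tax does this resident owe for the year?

47840 Ft

Mainline income levy:
  25000 Ft × 16% = 4000 Ft
  89000 Ft × 20% = 17800 Ft
  93000 Ft × 28% = 26040 Ft
  → 47840 Ft

Alternative minimum tax:
  Adjusted income: 207000 Ft + 2000 Ft + 26000 Ft = 235000 Ft
  Less exemption 48000 Ft → base 187000 Ft
  187000 Ft × 24% = 44880 Ft

47840 Ft > 44880 Ft, so the mainline income levy governs.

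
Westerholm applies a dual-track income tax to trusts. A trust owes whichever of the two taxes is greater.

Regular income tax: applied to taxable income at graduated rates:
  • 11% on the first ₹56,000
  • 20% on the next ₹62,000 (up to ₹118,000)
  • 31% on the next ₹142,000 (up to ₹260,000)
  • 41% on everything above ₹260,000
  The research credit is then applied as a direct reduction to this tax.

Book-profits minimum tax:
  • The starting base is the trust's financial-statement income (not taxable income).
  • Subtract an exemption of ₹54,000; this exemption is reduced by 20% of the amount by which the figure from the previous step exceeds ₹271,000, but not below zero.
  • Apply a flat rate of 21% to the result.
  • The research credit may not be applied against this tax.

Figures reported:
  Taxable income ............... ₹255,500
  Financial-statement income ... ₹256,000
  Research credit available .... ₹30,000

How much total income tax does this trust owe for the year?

Book-profits minimum tax:
  Base (financial-statement income): ₹256,000
  Exemption: ₹256,000 ≤ ₹271,000, so full ₹54,000 applies
  Base: ₹256,000 − ₹54,000 = ₹202,000
  ₹202,000 × 21% = ₹42,420

Regular income tax:
  ₹56,000 × 11% = ₹6,160
  ₹62,000 × 20% = ₹12,400
  ₹137,500 × 31% = ₹42,625
  → ₹61,185
  Less research credit ₹30,000 → ₹31,185

₹42,420 > ₹31,185, so the book-profits minimum tax is the binding amount.

₹42,420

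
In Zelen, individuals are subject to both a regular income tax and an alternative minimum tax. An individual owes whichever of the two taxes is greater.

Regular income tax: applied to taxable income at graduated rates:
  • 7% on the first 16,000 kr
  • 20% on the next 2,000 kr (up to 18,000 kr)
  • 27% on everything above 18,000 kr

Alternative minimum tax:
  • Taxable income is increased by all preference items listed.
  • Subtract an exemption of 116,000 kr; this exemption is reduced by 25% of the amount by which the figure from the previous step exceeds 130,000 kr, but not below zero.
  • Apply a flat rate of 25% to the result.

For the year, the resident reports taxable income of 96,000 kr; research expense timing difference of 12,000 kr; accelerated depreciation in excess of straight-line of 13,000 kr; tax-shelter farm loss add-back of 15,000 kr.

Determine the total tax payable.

Alternative minimum tax:
  Adjusted income: 96,000 kr + 12,000 kr + 13,000 kr + 15,000 kr = 136,000 kr
  Exemption: 116,000 kr − 25% × (136,000 kr − 130,000 kr) = 116,000 kr − 1,500 kr = 114,500 kr
  Base: 136,000 kr − 114,500 kr = 21,500 kr
  21,500 kr × 25% = 5,375 kr

Regular income tax:
  16,000 kr × 7% = 1,120 kr
  2,000 kr × 20% = 400 kr
  78,000 kr × 27% = 21,060 kr
  → 22,580 kr

22,580 kr > 5,375 kr, so the regular income tax governs.

22,580 kr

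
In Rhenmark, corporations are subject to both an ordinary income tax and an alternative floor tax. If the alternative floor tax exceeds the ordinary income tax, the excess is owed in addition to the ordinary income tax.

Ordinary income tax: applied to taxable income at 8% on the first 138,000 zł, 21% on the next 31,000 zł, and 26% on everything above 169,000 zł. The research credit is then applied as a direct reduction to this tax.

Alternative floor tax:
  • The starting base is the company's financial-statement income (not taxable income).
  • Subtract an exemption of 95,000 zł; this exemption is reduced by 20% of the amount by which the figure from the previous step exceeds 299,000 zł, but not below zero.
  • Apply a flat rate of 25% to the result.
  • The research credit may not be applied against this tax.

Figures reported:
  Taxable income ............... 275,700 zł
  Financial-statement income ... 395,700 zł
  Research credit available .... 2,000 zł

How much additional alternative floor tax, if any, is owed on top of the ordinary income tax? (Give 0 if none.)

36,718 zł

Ordinary income tax:
  138,000 zł × 8% = 11,040 zł
  31,000 zł × 21% = 6,510 zł
  106,700 zł × 26% = 27,742 zł
  → 45,292 zł
  Less research credit 2,000 zł → 43,292 zł

Alternative floor tax:
  Base (financial-statement income): 395,700 zł
  Exemption: 95,000 zł − 20% × (395,700 zł − 299,000 zł) = 95,000 zł − 19,340 zł = 75,660 zł
  Base: 395,700 zł − 75,660 zł = 320,040 zł
  320,040 zł × 25% = 80,010 zł

Excess of alternative floor tax over ordinary income tax: 80,010 zł − 43,292 zł = 36,718 zł.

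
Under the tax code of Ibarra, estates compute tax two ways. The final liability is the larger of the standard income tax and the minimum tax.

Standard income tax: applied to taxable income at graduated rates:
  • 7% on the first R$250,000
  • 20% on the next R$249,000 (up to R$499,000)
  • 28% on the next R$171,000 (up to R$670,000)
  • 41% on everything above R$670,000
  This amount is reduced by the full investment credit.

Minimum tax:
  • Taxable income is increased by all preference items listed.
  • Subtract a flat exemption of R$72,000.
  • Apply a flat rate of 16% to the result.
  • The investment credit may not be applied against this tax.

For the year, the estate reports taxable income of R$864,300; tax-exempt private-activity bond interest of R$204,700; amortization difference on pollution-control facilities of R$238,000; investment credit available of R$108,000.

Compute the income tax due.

Standard income tax:
  R$250,000 × 7% = R$17,500
  R$249,000 × 20% = R$49,800
  R$171,000 × 28% = R$47,880
  R$194,300 × 41% = R$79,663
  → R$194,843
  Less investment credit R$108,000 → R$86,843

Minimum tax:
  Adjusted income: R$864,300 + R$204,700 + R$238,000 = R$1,307,000
  Less exemption R$72,000 → base R$1,235,000
  R$1,235,000 × 16% = R$197,600

R$197,600 > R$86,843, so the minimum tax is the binding amount.

R$197,600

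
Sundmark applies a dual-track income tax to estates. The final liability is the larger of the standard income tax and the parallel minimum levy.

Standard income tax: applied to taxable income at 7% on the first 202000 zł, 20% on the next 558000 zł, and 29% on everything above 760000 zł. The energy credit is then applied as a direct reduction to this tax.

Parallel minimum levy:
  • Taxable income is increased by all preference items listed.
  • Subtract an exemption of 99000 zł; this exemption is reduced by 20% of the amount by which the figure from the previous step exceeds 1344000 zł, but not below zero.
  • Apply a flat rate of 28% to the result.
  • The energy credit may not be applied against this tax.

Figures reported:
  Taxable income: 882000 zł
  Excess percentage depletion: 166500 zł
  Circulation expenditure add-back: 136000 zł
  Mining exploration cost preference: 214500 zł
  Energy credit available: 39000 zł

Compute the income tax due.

Parallel minimum levy:
  Adjusted income: 882000 zł + 166500 zł + 136000 zł + 214500 zł = 1399000 zł
  Exemption: 99000 zł − 20% × (1399000 zł − 1344000 zł) = 99000 zł − 11000 zł = 88000 zł
  Base: 1399000 zł − 88000 zł = 1311000 zł
  1311000 zł × 28% = 367080 zł

Standard income tax:
  202000 zł × 7% = 14140 zł
  558000 zł × 20% = 111600 zł
  122000 zł × 29% = 35380 zł
  → 161120 zł
  Less energy credit 39000 zł → 122120 zł

367080 zł > 122120 zł, so the parallel minimum levy is the binding amount.

367080 zł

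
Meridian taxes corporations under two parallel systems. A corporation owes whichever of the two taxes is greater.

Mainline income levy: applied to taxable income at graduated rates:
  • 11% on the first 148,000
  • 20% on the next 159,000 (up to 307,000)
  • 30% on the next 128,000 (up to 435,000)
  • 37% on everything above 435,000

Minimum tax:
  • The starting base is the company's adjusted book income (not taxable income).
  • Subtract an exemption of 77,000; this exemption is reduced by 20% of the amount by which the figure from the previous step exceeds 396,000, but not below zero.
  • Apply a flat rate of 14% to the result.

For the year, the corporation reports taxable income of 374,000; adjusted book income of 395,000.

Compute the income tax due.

68,180

Minimum tax:
  Base (adjusted book income): 395,000
  Exemption: 395,000 ≤ 396,000, so full 77,000 applies
  Base: 395,000 − 77,000 = 318,000
  318,000 × 14% = 44,520

Mainline income levy:
  148,000 × 11% = 16,280
  159,000 × 20% = 31,800
  67,000 × 30% = 20,100
  → 68,180

68,180 > 44,520, so the mainline income levy governs.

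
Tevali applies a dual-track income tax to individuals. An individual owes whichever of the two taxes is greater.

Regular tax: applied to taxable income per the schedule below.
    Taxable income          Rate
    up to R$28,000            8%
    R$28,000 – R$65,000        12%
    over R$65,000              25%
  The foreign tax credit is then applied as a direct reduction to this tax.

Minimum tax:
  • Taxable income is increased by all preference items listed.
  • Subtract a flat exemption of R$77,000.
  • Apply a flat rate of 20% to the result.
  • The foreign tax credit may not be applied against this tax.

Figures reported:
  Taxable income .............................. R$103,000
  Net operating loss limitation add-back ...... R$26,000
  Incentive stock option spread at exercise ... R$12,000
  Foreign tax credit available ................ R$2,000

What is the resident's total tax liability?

Regular tax:
  R$28,000 × 8% = R$2,240
  R$37,000 × 12% = R$4,440
  R$38,000 × 25% = R$9,500
  → R$16,180
  Less foreign tax credit R$2,000 → R$14,180

Minimum tax:
  Adjusted income: R$103,000 + R$26,000 + R$12,000 = R$141,000
  Less exemption R$77,000 → base R$64,000
  R$64,000 × 20% = R$12,800

R$14,180 > R$12,800, so the regular tax governs.

R$14,180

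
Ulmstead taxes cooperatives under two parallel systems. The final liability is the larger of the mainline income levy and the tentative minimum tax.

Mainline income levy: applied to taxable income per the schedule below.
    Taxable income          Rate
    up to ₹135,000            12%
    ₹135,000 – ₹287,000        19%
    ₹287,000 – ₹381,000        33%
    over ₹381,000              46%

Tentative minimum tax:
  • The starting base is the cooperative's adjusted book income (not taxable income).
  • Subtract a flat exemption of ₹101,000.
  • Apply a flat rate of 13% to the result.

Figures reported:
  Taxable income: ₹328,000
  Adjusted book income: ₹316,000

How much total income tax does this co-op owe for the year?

₹58,610

Tentative minimum tax:
  Base (adjusted book income): ₹316,000
  Less exemption ₹101,000 → base ₹215,000
  ₹215,000 × 13% = ₹27,950

Mainline income levy:
  ₹135,000 × 12% = ₹16,200
  ₹152,000 × 19% = ₹28,880
  ₹41,000 × 33% = ₹13,530
  → ₹58,610

₹58,610 > ₹27,950, so the mainline income levy governs.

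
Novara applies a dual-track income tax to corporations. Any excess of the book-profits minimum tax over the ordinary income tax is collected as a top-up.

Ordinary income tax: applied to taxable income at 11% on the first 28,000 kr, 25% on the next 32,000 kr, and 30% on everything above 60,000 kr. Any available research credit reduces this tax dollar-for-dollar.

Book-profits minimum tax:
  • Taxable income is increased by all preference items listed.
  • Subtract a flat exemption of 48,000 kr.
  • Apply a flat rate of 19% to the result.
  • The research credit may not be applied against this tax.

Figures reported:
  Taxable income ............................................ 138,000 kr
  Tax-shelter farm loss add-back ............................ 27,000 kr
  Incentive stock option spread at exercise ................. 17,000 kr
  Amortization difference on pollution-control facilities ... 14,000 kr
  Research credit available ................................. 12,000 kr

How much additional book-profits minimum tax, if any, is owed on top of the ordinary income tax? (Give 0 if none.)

5,640 kr

Ordinary income tax:
  28,000 kr × 11% = 3,080 kr
  32,000 kr × 25% = 8,000 kr
  78,000 kr × 30% = 23,400 kr
  → 34,480 kr
  Less research credit 12,000 kr → 22,480 kr

Book-profits minimum tax:
  Adjusted income: 138,000 kr + 27,000 kr + 17,000 kr + 14,000 kr = 196,000 kr
  Less exemption 48,000 kr → base 148,000 kr
  148,000 kr × 19% = 28,120 kr

Excess of book-profits minimum tax over ordinary income tax: 28,120 kr − 22,480 kr = 5,640 kr.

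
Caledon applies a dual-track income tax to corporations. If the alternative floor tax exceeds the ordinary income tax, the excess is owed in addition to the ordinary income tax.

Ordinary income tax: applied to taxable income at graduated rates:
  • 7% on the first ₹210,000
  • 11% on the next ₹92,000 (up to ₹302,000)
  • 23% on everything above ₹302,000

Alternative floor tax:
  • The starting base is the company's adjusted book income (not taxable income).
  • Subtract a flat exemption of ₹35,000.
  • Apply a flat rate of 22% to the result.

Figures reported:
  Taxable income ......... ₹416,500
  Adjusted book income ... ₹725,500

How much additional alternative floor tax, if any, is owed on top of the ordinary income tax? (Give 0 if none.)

₹100,755

Ordinary income tax:
  ₹210,000 × 7% = ₹14,700
  ₹92,000 × 11% = ₹10,120
  ₹114,500 × 23% = ₹26,335
  → ₹51,155

Alternative floor tax:
  Base (adjusted book income): ₹725,500
  Less exemption ₹35,000 → base ₹690,500
  ₹690,500 × 22% = ₹151,910

Excess of alternative floor tax over ordinary income tax: ₹151,910 − ₹51,155 = ₹100,755.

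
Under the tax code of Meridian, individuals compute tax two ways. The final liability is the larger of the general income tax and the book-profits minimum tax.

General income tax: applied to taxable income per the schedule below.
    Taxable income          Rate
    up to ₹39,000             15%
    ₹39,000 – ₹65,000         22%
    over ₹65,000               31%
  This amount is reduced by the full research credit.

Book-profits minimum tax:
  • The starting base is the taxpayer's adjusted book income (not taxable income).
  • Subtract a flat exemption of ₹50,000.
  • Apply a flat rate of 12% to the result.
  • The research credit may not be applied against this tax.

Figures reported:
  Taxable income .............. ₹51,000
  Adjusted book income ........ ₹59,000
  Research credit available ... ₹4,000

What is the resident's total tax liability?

₹4,490

General income tax:
  ₹39,000 × 15% = ₹5,850
  ₹12,000 × 22% = ₹2,640
  → ₹8,490
  Less research credit ₹4,000 → ₹4,490

Book-profits minimum tax:
  Base (adjusted book income): ₹59,000
  Less exemption ₹50,000 → base ₹9,000
  ₹9,000 × 12% = ₹1,080

₹4,490 > ₹1,080, so the general income tax governs.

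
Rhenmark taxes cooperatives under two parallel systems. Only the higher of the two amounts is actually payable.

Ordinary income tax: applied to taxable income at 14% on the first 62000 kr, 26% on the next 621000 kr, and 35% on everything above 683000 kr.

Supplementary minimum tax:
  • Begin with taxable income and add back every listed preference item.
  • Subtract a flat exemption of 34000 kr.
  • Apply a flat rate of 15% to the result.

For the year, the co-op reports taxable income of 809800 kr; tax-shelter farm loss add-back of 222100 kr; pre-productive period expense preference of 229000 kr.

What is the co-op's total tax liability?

Supplementary minimum tax:
  Adjusted income: 809800 kr + 222100 kr + 229000 kr = 1260900 kr
  Less exemption 34000 kr → base 1226900 kr
  1226900 kr × 15% = 184035 kr

Ordinary income tax:
  62000 kr × 14% = 8680 kr
  621000 kr × 26% = 161460 kr
  126800 kr × 35% = 44380 kr
  → 214520 kr

214520 kr > 184035 kr, so the ordinary income tax governs.

214520 kr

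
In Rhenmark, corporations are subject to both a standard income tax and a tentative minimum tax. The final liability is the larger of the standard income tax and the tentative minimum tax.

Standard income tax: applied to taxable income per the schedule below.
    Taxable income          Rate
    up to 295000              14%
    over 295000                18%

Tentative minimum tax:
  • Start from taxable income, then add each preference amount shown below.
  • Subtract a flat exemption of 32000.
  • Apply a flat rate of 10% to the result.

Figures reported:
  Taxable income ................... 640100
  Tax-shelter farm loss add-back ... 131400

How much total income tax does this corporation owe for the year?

103418

Standard income tax:
  295000 × 14% = 41300
  345100 × 18% = 62118
  → 103418

Tentative minimum tax:
  Adjusted income: 640100 + 131400 = 771500
  Less exemption 32000 → base 739500
  739500 × 10% = 73950

103418 > 73950, so the standard income tax governs.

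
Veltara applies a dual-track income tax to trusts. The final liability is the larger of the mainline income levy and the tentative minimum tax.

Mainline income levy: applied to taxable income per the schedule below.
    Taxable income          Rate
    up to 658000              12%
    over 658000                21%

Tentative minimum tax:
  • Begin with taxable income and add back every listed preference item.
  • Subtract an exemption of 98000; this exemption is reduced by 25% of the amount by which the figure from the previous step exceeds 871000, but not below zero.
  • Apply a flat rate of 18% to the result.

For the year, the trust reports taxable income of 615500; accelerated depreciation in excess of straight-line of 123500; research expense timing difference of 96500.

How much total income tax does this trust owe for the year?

Tentative minimum tax:
  Adjusted income: 615500 + 123500 + 96500 = 835500
  Exemption: 835500 ≤ 871000, so full 98000 applies
  Base: 835500 − 98000 = 737500
  737500 × 18% = 132750

Mainline income levy:
  615500 × 12% = 73860

132750 > 73860, so the tentative minimum tax is the binding amount.

132750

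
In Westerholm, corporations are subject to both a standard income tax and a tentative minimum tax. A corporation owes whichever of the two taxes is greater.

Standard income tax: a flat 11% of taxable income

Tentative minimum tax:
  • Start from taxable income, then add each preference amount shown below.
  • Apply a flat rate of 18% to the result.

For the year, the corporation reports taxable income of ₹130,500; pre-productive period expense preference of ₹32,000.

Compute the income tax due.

Standard income tax:
  ₹130,500 × 11% = ₹14,355

Tentative minimum tax:
  Adjusted income: ₹130,500 + ₹32,000 = ₹162,500
  ₹162,500 × 18% = ₹29,250

₹29,250 > ₹14,355, so the tentative minimum tax is the binding amount.

₹29,250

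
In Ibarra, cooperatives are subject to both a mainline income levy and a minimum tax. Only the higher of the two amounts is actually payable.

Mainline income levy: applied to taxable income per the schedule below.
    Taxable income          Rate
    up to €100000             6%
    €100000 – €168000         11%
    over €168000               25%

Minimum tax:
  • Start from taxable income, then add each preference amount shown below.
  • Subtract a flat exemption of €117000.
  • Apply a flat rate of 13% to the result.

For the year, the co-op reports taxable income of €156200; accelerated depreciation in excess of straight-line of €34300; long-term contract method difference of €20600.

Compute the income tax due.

Mainline income levy:
  €100000 × 6% = €6000
  €56200 × 11% = €6182
  → €12182

Minimum tax:
  Adjusted income: €156200 + €34300 + €20600 = €211100
  Less exemption €117000 → base €94100
  €94100 × 13% = €12233

€12233 > €12182, so the minimum tax is the binding amount.

€12233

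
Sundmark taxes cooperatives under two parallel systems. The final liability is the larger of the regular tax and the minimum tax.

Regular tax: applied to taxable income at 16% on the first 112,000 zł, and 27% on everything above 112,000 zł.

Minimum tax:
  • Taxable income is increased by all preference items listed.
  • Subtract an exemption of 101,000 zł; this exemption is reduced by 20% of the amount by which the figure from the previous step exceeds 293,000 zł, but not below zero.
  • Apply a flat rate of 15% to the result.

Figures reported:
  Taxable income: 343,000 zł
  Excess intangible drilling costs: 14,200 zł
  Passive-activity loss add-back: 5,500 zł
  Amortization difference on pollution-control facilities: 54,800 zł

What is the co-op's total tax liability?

80,290 zł

Minimum tax:
  Adjusted income: 343,000 zł + 14,200 zł + 5,500 zł + 54,800 zł = 417,500 zł
  Exemption: 101,000 zł − 20% × (417,500 zł − 293,000 zł) = 101,000 zł − 24,900 zł = 76,100 zł
  Base: 417,500 zł − 76,100 zł = 341,400 zł
  341,400 zł × 15% = 51,210 zł

Regular tax:
  112,000 zł × 16% = 17,920 zł
  231,000 zł × 27% = 62,370 zł
  → 80,290 zł

80,290 zł > 51,210 zł, so the regular tax governs.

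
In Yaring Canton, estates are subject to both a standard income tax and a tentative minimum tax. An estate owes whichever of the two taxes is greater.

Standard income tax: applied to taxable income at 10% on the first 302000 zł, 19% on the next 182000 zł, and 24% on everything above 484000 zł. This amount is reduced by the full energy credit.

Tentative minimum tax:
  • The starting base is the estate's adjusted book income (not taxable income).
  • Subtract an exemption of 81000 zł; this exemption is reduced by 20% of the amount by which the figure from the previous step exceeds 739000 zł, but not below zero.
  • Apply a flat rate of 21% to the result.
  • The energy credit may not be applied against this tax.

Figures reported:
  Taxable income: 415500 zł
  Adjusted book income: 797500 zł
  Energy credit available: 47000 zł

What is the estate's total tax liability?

152922 zł

Standard income tax:
  302000 zł × 10% = 30200 zł
  113500 zł × 19% = 21565 zł
  → 51765 zł
  Less energy credit 47000 zł → 4765 zł

Tentative minimum tax:
  Base (adjusted book income): 797500 zł
  Exemption: 81000 zł − 20% × (797500 zł − 739000 zł) = 81000 zł − 11700 zł = 69300 zł
  Base: 797500 zł − 69300 zł = 728200 zł
  728200 zł × 21% = 152922 zł

152922 zł > 4765 zł, so the tentative minimum tax is the binding amount.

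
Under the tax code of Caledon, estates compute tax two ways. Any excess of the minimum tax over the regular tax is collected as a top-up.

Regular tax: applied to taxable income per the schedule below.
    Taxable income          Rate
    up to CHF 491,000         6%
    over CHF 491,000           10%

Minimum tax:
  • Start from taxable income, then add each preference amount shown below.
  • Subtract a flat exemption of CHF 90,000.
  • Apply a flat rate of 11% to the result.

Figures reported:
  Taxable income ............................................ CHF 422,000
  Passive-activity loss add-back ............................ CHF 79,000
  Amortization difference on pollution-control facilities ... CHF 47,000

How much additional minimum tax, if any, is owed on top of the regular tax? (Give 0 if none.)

Minimum tax:
  Adjusted income: CHF 422,000 + CHF 79,000 + CHF 47,000 = CHF 548,000
  Less exemption CHF 90,000 → base CHF 458,000
  CHF 458,000 × 11% = CHF 50,380

Regular tax:
  CHF 422,000 × 6% = CHF 25,320

Excess of minimum tax over regular tax: CHF 50,380 − CHF 25,320 = CHF 25,060.

CHF 25,060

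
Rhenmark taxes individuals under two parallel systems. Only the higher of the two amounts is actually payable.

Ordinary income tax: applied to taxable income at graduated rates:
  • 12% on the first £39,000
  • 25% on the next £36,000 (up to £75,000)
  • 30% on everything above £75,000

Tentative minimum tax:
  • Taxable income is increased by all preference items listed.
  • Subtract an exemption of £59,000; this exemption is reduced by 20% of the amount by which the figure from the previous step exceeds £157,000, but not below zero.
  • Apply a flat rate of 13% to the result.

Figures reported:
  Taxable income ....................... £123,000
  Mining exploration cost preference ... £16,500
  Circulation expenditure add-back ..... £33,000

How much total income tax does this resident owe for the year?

£28,080

Ordinary income tax:
  £39,000 × 12% = £4,680
  £36,000 × 25% = £9,000
  £48,000 × 30% = £14,400
  → £28,080

Tentative minimum tax:
  Adjusted income: £123,000 + £16,500 + £33,000 = £172,500
  Exemption: £59,000 − 20% × (£172,500 − £157,000) = £59,000 − £3,100 = £55,900
  Base: £172,500 − £55,900 = £116,600
  £116,600 × 13% = £15,158

£28,080 > £15,158, so the ordinary income tax governs.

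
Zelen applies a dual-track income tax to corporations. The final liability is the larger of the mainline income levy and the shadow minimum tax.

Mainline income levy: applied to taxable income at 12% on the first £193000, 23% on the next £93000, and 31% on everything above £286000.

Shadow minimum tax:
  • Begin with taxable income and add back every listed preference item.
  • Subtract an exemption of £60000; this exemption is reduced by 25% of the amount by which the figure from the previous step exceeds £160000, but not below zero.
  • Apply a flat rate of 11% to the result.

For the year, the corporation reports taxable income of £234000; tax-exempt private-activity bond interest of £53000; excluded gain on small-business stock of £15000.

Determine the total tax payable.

£32590

Shadow minimum tax:
  Adjusted income: £234000 + £53000 + £15000 = £302000
  Exemption: £60000 − 25% × (£302000 − £160000) = £60000 − £35500 = £24500
  Base: £302000 − £24500 = £277500
  £277500 × 11% = £30525

Mainline income levy:
  £193000 × 12% = £23160
  £41000 × 23% = £9430
  → £32590

£32590 > £30525, so the mainline income levy governs.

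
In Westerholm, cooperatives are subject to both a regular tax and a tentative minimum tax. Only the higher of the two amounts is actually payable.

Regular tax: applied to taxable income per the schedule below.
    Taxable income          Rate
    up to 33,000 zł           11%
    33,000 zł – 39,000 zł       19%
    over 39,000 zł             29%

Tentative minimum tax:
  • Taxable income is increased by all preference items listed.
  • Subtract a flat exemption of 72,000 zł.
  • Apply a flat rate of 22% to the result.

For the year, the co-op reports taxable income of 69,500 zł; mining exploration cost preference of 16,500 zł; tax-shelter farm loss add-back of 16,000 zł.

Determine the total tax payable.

13,615 zł

Regular tax:
  33,000 zł × 11% = 3,630 zł
  6,000 zł × 19% = 1,140 zł
  30,500 zł × 29% = 8,845 zł
  → 13,615 zł

Tentative minimum tax:
  Adjusted income: 69,500 zł + 16,500 zł + 16,000 zł = 102,000 zł
  Less exemption 72,000 zł → base 30,000 zł
  30,000 zł × 22% = 6,600 zł

13,615 zł > 6,600 zł, so the regular tax governs.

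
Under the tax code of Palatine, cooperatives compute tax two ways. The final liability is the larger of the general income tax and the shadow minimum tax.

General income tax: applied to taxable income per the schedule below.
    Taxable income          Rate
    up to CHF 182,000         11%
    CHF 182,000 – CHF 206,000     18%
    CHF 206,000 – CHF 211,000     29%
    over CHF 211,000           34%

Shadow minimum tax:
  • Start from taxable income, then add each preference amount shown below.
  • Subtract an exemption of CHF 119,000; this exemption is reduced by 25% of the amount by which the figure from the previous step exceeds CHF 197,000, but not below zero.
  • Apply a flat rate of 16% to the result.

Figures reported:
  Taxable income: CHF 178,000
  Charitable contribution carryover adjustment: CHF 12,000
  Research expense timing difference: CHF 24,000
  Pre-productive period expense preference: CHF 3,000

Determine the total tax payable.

General income tax:
  CHF 178,000 × 11% = CHF 19,580

Shadow minimum tax:
  Adjusted income: CHF 178,000 + CHF 12,000 + CHF 24,000 + CHF 3,000 = CHF 217,000
  Exemption: CHF 119,000 − 25% × (CHF 217,000 − CHF 197,000) = CHF 119,000 − CHF 5,000 = CHF 114,000
  Base: CHF 217,000 − CHF 114,000 = CHF 103,000
  CHF 103,000 × 16% = CHF 16,480

CHF 19,580 > CHF 16,480, so the general income tax governs.

CHF 19,580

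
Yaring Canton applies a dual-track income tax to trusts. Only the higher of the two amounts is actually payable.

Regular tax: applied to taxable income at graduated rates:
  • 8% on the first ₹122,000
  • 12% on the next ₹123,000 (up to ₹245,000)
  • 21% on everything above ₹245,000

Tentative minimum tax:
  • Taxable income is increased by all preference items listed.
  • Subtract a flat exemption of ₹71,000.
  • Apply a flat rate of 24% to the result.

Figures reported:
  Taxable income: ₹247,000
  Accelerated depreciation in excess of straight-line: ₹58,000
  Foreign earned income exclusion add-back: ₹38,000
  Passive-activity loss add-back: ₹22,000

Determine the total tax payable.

₹70,560

Tentative minimum tax:
  Adjusted income: ₹247,000 + ₹58,000 + ₹38,000 + ₹22,000 = ₹365,000
  Less exemption ₹71,000 → base ₹294,000
  ₹294,000 × 24% = ₹70,560

Regular tax:
  ₹122,000 × 8% = ₹9,760
  ₹123,000 × 12% = ₹14,760
  ₹2,000 × 21% = ₹420
  → ₹24,940

₹70,560 > ₹24,940, so the tentative minimum tax is the binding amount.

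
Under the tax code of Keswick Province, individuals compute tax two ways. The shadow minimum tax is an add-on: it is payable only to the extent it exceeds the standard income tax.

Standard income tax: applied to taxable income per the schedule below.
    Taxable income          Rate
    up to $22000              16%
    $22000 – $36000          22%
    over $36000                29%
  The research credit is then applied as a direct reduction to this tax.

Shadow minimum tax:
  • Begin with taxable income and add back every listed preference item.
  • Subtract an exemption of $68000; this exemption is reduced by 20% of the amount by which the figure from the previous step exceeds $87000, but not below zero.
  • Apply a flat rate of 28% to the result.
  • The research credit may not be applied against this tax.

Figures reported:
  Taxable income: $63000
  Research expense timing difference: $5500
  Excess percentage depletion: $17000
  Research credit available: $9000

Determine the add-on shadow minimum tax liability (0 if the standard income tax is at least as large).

$0

Standard income tax:
  $22000 × 16% = $3520
  $14000 × 22% = $3080
  $27000 × 29% = $7830
  → $14430
  Less research credit $9000 → $5430

Shadow minimum tax:
  Adjusted income: $63000 + $5500 + $17000 = $85500
  Exemption: $85500 ≤ $87000, so full $68000 applies
  Base: $85500 − $68000 = $17500
  $17500 × 28% = $4900

$4900 ≤ $5430, so no add-on is due.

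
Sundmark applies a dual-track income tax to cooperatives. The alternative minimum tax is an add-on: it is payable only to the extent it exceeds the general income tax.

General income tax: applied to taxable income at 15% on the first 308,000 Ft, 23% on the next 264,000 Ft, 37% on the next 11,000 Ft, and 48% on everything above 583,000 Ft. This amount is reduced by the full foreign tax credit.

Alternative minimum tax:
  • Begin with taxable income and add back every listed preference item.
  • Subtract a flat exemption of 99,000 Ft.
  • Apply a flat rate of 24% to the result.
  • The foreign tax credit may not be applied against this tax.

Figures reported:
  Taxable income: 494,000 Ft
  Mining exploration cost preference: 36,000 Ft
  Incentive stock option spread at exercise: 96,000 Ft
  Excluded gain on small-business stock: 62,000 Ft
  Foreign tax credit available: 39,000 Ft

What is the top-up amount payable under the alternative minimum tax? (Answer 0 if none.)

91,380 Ft

Alternative minimum tax:
  Adjusted income: 494,000 Ft + 36,000 Ft + 96,000 Ft + 62,000 Ft = 688,000 Ft
  Less exemption 99,000 Ft → base 589,000 Ft
  589,000 Ft × 24% = 141,360 Ft

General income tax:
  308,000 Ft × 15% = 46,200 Ft
  186,000 Ft × 23% = 42,780 Ft
  → 88,980 Ft
  Less foreign tax credit 39,000 Ft → 49,980 Ft

Excess of alternative minimum tax over general income tax: 141,360 Ft − 49,980 Ft = 91,380 Ft.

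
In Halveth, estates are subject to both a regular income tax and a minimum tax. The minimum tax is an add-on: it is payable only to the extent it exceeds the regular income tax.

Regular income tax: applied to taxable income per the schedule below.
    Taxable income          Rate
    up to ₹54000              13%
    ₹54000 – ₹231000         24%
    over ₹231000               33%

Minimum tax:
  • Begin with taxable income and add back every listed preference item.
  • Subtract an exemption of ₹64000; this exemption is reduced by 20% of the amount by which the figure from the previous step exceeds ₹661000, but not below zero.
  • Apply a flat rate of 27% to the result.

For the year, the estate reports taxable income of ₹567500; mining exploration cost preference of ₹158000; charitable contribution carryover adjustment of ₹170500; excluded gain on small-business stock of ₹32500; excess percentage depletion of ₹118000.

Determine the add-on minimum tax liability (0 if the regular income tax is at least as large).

Regular income tax:
  ₹54000 × 13% = ₹7020
  ₹177000 × 24% = ₹42480
  ₹336500 × 33% = ₹111045
  → ₹160545

Minimum tax:
  Adjusted income: ₹567500 + ₹158000 + ₹170500 + ₹32500 + ₹118000 = ₹1046500
  Exemption: 20% × (₹1046500 − ₹661000) = ₹77100 ≥ ₹64000, so the exemption is fully phased out
  Base: ₹1046500 − ₹0 = ₹1046500
  ₹1046500 × 27% = ₹282555

Excess of minimum tax over regular income tax: ₹282555 − ₹160545 = ₹122010.

₹122010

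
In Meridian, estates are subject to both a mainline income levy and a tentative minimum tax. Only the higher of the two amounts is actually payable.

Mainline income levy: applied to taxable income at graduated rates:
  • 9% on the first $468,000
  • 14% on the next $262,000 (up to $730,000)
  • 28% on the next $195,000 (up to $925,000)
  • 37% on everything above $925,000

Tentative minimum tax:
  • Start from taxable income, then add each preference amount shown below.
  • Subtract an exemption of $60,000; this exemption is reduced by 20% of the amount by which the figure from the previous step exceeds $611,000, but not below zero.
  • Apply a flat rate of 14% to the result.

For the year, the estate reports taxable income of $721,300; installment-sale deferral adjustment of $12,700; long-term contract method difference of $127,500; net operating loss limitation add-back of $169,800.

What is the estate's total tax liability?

Tentative minimum tax:
  Adjusted income: $721,300 + $12,700 + $127,500 + $169,800 = $1,031,300
  Exemption: 20% × ($1,031,300 − $611,000) = $84,060 ≥ $60,000, so the exemption is fully phased out
  Base: $1,031,300 − $0 = $1,031,300
  $1,031,300 × 14% = $144,382

Mainline income levy:
  $468,000 × 9% = $42,120
  $253,300 × 14% = $35,462
  → $77,582

$144,382 > $77,582, so the tentative minimum tax is the binding amount.

$144,382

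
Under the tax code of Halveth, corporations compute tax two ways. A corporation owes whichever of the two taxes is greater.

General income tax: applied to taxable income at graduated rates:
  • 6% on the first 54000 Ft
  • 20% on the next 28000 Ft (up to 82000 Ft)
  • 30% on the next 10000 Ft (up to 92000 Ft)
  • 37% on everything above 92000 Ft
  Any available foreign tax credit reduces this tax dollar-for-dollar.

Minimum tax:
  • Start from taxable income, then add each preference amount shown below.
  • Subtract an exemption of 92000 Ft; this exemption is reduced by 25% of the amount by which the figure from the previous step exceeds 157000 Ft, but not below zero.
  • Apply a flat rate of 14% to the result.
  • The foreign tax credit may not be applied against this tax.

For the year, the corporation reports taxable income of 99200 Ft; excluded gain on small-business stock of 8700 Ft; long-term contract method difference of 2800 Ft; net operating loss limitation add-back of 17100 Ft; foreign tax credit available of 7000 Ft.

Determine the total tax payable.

General income tax:
  54000 Ft × 6% = 3240 Ft
  28000 Ft × 20% = 5600 Ft
  10000 Ft × 30% = 3000 Ft
  7200 Ft × 37% = 2664 Ft
  → 14504 Ft
  Less foreign tax credit 7000 Ft → 7504 Ft

Minimum tax:
  Adjusted income: 99200 Ft + 8700 Ft + 2800 Ft + 17100 Ft = 127800 Ft
  Exemption: 127800 Ft ≤ 157000 Ft, so full 92000 Ft applies
  Base: 127800 Ft − 92000 Ft = 35800 Ft
  35800 Ft × 14% = 5012 Ft

7504 Ft > 5012 Ft, so the general income tax governs.

7504 Ft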